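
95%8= 7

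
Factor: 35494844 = 2^2 * 7^1 * 11^1*17^1*6779^1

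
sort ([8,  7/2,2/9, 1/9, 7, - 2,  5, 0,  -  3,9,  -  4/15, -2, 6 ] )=[-3, - 2, - 2, - 4/15, 0, 1/9, 2/9 , 7/2, 5 , 6, 7, 8,9]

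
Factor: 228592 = 2^4 * 7^1*13^1*157^1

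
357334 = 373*958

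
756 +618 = 1374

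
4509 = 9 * 501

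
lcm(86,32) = 1376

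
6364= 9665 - 3301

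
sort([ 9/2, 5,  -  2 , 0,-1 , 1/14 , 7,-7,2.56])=[ - 7, - 2,  -  1, 0, 1/14, 2.56, 9/2 , 5, 7] 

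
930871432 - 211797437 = 719073995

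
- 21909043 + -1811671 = - 23720714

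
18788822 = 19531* 962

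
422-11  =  411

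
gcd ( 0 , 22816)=22816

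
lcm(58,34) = 986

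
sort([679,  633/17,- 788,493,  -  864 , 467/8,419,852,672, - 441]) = [-864,-788, - 441,633/17, 467/8, 419,493,672, 679, 852]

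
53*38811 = 2056983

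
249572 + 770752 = 1020324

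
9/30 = 3/10 = 0.30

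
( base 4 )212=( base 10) 38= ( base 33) 15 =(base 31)17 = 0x26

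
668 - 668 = 0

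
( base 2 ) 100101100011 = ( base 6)15043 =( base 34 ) 22N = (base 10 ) 2403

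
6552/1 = 6552=6552.00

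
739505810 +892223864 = 1631729674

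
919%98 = 37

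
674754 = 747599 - 72845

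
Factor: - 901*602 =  - 542402 = -2^1 * 7^1*17^1 * 43^1 * 53^1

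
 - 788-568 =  - 1356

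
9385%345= 70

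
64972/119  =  545 + 117/119 = 545.98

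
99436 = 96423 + 3013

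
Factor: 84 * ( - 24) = -2^5*3^2  *7^1=   - 2016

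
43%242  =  43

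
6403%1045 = 133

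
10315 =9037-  - 1278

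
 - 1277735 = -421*3035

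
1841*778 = 1432298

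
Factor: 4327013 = 23^1*419^1*449^1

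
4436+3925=8361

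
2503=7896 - 5393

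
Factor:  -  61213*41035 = - 5^1* 29^1*41^1*283^1*1493^1 =- 2511875455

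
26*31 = 806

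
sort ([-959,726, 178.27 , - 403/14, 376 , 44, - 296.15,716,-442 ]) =[ - 959,-442, -296.15,-403/14, 44, 178.27 , 376 , 716, 726]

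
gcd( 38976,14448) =336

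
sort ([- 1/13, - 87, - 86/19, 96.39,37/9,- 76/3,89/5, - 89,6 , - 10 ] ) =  [ - 89,  -  87 , - 76/3, - 10, - 86/19, - 1/13,37/9,6,  89/5,96.39 ] 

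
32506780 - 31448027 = 1058753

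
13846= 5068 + 8778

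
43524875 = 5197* 8375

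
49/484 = 49/484 = 0.10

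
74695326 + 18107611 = 92802937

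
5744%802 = 130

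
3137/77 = 40 + 57/77=40.74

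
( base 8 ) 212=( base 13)a8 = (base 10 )138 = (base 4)2022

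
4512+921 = 5433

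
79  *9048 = 714792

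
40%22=18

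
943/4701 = 943/4701 = 0.20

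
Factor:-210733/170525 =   -  587/475 = -  5^( - 2)*19^( - 1)*587^1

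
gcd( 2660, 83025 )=5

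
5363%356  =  23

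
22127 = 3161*7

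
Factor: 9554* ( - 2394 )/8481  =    -  2^2 * 3^1*7^1 *11^( - 1) * 17^1 * 19^1*257^( - 1)* 281^1 = - 7624092/2827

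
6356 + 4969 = 11325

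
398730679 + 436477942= 835208621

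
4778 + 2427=7205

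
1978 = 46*43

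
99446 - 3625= 95821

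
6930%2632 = 1666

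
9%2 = 1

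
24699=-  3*(-8233 ) 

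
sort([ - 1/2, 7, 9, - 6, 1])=[-6, - 1/2  ,  1,  7,9 ]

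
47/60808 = 47/60808 = 0.00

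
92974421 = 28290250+64684171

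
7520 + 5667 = 13187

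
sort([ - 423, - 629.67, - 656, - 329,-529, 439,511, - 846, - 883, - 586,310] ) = [ - 883, - 846, - 656,  -  629.67,  -  586, - 529, - 423,  -  329, 310, 439,511]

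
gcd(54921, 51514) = 1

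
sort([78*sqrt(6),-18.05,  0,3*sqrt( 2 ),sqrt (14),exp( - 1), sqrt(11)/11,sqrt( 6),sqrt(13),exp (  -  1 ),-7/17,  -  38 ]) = [ -38, - 18.05, - 7/17,0,sqrt(11)/11,  exp (  -  1), exp(-1),sqrt(6),sqrt( 13 ), sqrt(14),3 * sqrt(2 ),78*sqrt(6) ]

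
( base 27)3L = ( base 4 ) 1212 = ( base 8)146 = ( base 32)36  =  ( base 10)102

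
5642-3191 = 2451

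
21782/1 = 21782=21782.00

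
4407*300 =1322100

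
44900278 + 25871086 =70771364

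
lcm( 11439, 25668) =1052388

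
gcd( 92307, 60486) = 3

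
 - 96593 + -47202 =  - 143795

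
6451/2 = 3225 + 1/2 =3225.50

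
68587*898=61591126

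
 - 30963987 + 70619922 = 39655935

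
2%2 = 0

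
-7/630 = - 1 + 89/90 = -0.01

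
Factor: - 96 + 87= - 3^2=- 9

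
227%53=15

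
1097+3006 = 4103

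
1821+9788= 11609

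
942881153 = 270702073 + 672179080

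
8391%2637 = 480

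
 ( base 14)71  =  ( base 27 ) 3i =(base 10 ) 99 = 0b1100011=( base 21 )4F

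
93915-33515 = 60400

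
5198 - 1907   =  3291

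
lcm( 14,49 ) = 98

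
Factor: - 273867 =-3^1*11^1*43^1 * 193^1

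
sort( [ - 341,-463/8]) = [ - 341,  -  463/8]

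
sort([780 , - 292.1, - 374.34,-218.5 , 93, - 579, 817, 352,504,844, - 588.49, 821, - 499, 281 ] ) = [ - 588.49,-579, - 499, - 374.34, - 292.1 , - 218.5, 93, 281,  352,504, 780,817, 821,844]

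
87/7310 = 87/7310 = 0.01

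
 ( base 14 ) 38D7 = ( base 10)9989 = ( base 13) 4715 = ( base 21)11DE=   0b10011100000101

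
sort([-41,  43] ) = [ -41, 43 ]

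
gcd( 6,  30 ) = 6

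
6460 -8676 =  - 2216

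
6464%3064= 336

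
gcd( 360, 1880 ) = 40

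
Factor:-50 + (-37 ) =  -  87 = - 3^1*29^1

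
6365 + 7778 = 14143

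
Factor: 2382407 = 2382407^1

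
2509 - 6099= - 3590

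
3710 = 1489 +2221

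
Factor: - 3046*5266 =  - 16040236 = - 2^2*1523^1*2633^1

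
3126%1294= 538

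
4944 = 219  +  4725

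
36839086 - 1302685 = 35536401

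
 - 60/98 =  - 30/49 = - 0.61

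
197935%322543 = 197935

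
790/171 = 790/171 = 4.62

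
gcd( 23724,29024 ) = 4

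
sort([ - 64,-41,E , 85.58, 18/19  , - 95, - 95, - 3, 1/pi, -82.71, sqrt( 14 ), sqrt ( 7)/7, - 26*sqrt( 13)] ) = [ - 95,-95, - 26*sqrt( 13),-82.71, - 64, - 41,  -  3,1/pi,sqrt( 7 )/7, 18/19,E,sqrt(14 ), 85.58 ] 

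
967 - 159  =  808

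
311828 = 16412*19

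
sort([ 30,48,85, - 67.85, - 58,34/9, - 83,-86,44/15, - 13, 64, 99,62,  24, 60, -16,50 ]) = [ - 86,- 83,  -  67.85,-58,  -  16, - 13,44/15,34/9,24,30,48,50,60,62,64,85,99 ] 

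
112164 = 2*56082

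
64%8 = 0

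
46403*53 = 2459359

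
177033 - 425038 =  -248005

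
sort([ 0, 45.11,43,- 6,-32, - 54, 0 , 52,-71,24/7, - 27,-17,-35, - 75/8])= [ - 71,-54, - 35,-32,  -  27, - 17,-75/8, - 6, 0, 0,24/7, 43, 45.11, 52]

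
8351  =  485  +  7866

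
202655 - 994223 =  - 791568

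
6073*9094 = 55227862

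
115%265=115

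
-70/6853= - 10/979 = - 0.01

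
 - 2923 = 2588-5511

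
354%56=18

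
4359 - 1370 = 2989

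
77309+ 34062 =111371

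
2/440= 1/220 = 0.00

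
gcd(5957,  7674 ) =1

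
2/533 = 2/533 = 0.00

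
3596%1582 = 432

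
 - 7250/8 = -907 + 3/4   =  - 906.25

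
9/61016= 9/61016= 0.00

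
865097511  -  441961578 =423135933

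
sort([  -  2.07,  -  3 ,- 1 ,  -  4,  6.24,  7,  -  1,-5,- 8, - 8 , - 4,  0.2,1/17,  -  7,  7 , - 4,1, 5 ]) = [ - 8, - 8, - 7, - 5,-4, - 4, - 4, - 3,-2.07,-1,-1, 1/17, 0.2,  1, 5, 6.24, 7,7]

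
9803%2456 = 2435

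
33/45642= 11/15214 = 0.00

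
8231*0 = 0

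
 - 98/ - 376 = 49/188 = 0.26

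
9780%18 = 6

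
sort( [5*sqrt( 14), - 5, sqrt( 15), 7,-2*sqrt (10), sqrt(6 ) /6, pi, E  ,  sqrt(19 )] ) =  [ - 2 * sqrt(10) , - 5, sqrt( 6)/6, E, pi, sqrt( 15),sqrt(19 ), 7, 5*sqrt( 14 )] 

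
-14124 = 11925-26049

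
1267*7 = 8869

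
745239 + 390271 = 1135510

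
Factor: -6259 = - 11^1 * 569^1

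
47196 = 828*57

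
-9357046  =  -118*79297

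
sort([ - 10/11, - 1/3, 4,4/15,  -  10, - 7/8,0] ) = [ - 10, - 10/11, - 7/8, - 1/3,  0, 4/15, 4 ]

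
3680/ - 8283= -3680/8283 = -0.44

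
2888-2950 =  - 62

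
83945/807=104 +17/807 = 104.02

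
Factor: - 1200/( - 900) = 4/3 = 2^2 * 3^( - 1 ) 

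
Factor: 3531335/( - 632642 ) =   -  2^( - 1 )*5^1*316321^( - 1)*706267^1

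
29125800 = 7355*3960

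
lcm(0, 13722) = 0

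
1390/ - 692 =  - 695/346 =-2.01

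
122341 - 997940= - 875599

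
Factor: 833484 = 2^2* 3^1* 69457^1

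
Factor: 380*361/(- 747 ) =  - 137180/747= -  2^2*3^( - 2 )*5^1  *  19^3 * 83^( - 1)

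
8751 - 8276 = 475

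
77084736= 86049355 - 8964619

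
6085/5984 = 6085/5984 = 1.02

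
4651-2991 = 1660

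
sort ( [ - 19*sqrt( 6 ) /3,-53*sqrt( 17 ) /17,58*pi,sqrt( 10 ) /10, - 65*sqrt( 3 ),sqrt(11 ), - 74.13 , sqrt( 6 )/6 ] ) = [ - 65*sqrt( 3),  -  74.13,-19*sqrt( 6)/3 ,-53 *sqrt( 17)/17  ,  sqrt( 10)/10,  sqrt( 6)/6,  sqrt(11),  58* pi]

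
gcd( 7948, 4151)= 1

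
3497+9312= 12809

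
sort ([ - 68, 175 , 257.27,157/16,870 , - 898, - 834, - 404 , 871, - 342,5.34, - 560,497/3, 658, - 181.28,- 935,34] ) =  [ - 935, - 898, - 834, - 560, - 404, - 342, - 181.28, - 68, 5.34,  157/16,  34,497/3,  175,257.27,658,870, 871]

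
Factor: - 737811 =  - 3^2 * 73^1*1123^1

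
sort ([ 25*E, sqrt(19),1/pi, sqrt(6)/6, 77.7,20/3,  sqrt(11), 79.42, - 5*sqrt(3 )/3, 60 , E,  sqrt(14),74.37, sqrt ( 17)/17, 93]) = [ - 5*sqrt ( 3 )/3,sqrt( 17) /17,  1/pi, sqrt( 6 ) /6,E, sqrt(11 ), sqrt(14),sqrt( 19), 20/3, 60,25*E,  74.37, 77.7,79.42,93 ]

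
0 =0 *45892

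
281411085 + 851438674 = 1132849759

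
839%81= 29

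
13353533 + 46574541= 59928074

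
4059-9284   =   - 5225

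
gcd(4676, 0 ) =4676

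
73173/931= 73173/931 = 78.60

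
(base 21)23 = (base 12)39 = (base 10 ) 45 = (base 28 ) 1h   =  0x2d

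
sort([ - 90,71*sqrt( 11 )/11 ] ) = [-90, 71*sqrt(11 )/11]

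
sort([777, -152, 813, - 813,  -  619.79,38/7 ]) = [ - 813, - 619.79,-152,38/7,777 , 813 ]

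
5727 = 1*5727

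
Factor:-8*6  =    -  2^4*3^1 = - 48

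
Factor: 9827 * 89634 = 2^1*3^1*31^1*317^1*14939^1 = 880833318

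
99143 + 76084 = 175227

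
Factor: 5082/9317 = 2^1 *3^1*11^(-1 ) =6/11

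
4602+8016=12618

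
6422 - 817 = 5605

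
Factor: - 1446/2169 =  - 2^1 * 3^( - 1) = - 2/3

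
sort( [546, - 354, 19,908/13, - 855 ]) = [ - 855 , - 354,19, 908/13,546]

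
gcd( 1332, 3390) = 6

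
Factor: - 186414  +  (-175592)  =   - 2^1*181003^1 = - 362006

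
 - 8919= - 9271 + 352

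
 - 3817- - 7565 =3748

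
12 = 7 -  - 5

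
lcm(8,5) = 40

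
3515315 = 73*48155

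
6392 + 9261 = 15653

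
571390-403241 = 168149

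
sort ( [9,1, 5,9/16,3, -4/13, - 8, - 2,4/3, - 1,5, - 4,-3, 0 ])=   [ - 8,-4, - 3, - 2, - 1, - 4/13,0, 9/16, 1,4/3 , 3,5 , 5, 9]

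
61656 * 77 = 4747512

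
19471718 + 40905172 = 60376890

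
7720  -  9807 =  - 2087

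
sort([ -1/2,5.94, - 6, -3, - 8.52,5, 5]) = [-8.52,- 6, - 3,-1/2,5, 5 , 5.94] 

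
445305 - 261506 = 183799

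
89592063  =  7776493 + 81815570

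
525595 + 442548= 968143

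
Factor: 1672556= 2^2*257^1 * 1627^1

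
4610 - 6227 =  - 1617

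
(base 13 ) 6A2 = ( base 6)5150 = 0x47a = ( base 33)11o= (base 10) 1146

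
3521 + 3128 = 6649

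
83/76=1 + 7/76 = 1.09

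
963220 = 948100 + 15120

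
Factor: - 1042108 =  - 2^2*260527^1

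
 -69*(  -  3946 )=272274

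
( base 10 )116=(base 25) 4G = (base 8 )164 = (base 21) 5b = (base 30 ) 3Q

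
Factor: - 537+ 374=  - 163=- 163^1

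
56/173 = 56/173  =  0.32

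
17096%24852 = 17096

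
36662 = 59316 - 22654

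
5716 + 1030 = 6746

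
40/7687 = 40/7687 = 0.01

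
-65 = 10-75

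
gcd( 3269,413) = 7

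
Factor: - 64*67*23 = -98624 = - 2^6*23^1*67^1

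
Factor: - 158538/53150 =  - 3^1*5^( - 2)*1063^( - 1 )*26423^1 = - 79269/26575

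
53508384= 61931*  864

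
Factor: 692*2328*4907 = 7905059232 =2^5*3^1*7^1*97^1  *  173^1*701^1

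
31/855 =31/855 = 0.04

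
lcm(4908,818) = 4908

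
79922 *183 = 14625726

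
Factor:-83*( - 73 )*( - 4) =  - 2^2*73^1*83^1  =  - 24236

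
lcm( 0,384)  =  0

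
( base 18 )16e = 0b110111110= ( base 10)446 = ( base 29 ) fb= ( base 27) GE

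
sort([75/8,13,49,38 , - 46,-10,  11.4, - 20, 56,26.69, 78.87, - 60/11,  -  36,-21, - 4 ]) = [-46, - 36, - 21,-20 , - 10, -60/11, - 4,75/8,  11.4,13, 26.69,38,49,  56 , 78.87 ] 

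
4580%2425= 2155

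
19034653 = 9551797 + 9482856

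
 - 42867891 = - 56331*761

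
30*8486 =254580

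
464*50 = 23200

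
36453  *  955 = 34812615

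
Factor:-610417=-610417^1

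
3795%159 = 138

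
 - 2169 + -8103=-10272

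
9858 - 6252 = 3606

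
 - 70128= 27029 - 97157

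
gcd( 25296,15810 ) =3162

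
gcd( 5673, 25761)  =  93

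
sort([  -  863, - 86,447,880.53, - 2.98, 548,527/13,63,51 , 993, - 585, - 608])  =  [-863, - 608, - 585,-86,- 2.98, 527/13,51,63, 447, 548,880.53,993 ]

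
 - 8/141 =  - 8/141=-0.06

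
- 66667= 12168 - 78835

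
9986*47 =469342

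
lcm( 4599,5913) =41391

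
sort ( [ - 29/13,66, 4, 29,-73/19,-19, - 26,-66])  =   [-66,-26,- 19, - 73/19,-29/13,4,29,66]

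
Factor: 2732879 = 139^1*19661^1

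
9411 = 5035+4376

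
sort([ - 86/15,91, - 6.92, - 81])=[ - 81,-6.92, - 86/15,91]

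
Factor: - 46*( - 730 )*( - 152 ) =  - 2^5*5^1 * 19^1*23^1*73^1  =  - 5104160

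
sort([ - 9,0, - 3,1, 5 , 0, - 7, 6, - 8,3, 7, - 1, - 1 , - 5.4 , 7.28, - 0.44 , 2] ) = [ - 9,-8,-7,-5.4,-3,  -  1, - 1, - 0.44, 0, 0, 1, 2, 3 , 5, 6,7,7.28] 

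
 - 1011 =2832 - 3843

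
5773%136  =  61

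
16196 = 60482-44286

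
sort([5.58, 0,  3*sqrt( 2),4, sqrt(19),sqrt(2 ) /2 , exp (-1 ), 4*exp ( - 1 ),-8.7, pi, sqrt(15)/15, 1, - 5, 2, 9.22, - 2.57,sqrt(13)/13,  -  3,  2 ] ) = [ - 8.7, - 5,- 3,  -  2.57, 0, sqrt(15)/15,sqrt(13 ) /13, exp( - 1 ), sqrt(2)/2,1, 4*exp( - 1), 2, 2, pi, 4, 3*sqrt (2 ), sqrt(19), 5.58, 9.22]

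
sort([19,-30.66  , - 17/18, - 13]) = [-30.66, - 13 ,  -  17/18,19 ] 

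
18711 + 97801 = 116512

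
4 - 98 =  - 94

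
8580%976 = 772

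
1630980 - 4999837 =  - 3368857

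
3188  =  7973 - 4785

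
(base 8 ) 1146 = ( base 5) 4424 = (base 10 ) 614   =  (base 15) 2AE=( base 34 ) I2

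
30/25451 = 30/25451 = 0.00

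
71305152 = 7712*9246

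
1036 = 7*148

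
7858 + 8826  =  16684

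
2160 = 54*40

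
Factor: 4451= 4451^1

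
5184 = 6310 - 1126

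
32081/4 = 32081/4= 8020.25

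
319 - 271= 48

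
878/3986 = 439/1993 = 0.22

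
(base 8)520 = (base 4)11100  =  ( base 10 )336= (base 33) a6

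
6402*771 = 4935942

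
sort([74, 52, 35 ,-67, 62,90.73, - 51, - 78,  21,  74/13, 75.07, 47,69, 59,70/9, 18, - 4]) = [ -78,  -  67, - 51, - 4,  74/13, 70/9 , 18 , 21 , 35,47,52, 59,62, 69,74,75.07, 90.73 ]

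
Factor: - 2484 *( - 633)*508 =2^4*3^4 *23^1 * 127^1 * 211^1 = 798764976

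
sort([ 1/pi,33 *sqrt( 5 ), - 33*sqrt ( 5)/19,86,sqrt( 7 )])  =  [ - 33*  sqrt( 5 ) /19,1/pi,sqrt(7),33*sqrt( 5 ), 86 ] 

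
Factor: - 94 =  -  2^1*47^1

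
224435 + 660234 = 884669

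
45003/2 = 45003/2=22501.50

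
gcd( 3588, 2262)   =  78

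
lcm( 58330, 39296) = 3733120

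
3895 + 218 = 4113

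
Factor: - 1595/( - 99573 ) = 3^( - 1)*5^1*11^1*29^1*33191^( - 1)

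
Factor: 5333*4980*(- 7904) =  - 209917119360 = -  2^7*3^1*5^1* 13^1*19^1*83^1*5333^1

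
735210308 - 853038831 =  - 117828523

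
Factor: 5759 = 13^1*443^1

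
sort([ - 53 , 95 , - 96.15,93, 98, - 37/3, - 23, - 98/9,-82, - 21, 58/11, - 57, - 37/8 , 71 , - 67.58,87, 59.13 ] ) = [ - 96.15,-82,-67.58,-57 , - 53, - 23, - 21,-37/3, - 98/9, - 37/8,58/11,59.13  ,  71,87 , 93,95, 98]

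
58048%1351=1306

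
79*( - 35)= - 2765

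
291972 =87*3356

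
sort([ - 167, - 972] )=[ - 972, - 167] 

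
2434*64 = 155776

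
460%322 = 138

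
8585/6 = 1430 + 5/6 = 1430.83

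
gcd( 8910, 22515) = 15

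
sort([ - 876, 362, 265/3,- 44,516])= [ - 876, - 44,265/3,362,516]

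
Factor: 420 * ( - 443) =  - 2^2*3^1*5^1*7^1*443^1 = - 186060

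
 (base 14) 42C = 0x338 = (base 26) 15I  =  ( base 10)824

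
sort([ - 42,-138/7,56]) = [-42, - 138/7,  56] 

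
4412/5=4412/5=882.40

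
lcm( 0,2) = 0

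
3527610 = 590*5979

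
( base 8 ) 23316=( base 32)9ME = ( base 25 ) fm9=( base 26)EI2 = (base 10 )9934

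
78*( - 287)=  -  22386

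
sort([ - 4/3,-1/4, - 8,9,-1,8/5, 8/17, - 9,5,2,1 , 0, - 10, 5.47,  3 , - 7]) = [ - 10, - 9 , - 8, - 7 , - 4/3  , - 1  ,  -  1/4,0, 8/17, 1, 8/5, 2, 3 , 5,5.47, 9]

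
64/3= 21+ 1/3= 21.33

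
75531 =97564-22033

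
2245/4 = 2245/4=561.25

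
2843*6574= 18689882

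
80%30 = 20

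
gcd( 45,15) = 15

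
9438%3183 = 3072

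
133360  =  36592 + 96768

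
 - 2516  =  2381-4897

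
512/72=64/9 = 7.11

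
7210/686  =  515/49= 10.51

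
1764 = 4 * 441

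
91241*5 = 456205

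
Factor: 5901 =3^1*7^1 * 281^1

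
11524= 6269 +5255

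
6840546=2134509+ 4706037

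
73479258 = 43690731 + 29788527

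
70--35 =105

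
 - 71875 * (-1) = 71875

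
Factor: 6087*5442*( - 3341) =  - 2^1*3^2*13^1*257^1*907^1*2029^1 = - 110672141814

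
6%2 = 0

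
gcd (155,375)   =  5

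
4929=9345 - 4416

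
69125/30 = 2304+1/6  =  2304.17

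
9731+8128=17859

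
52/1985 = 52/1985 = 0.03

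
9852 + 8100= 17952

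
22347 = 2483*9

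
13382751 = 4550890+8831861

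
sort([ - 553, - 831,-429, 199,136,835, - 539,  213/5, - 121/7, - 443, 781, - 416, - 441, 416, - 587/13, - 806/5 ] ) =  [ - 831, - 553, - 539, - 443, - 441,  -  429, - 416, - 806/5,-587/13, - 121/7, 213/5, 136, 199, 416,781, 835] 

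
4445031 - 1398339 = 3046692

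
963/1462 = 963/1462 = 0.66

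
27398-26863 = 535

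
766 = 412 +354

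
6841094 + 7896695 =14737789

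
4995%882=585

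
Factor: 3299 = 3299^1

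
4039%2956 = 1083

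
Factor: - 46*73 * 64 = - 2^7*23^1*73^1 = - 214912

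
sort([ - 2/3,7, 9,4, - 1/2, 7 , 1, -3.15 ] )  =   [  -  3.15, - 2/3, - 1/2, 1, 4 , 7,7, 9 ] 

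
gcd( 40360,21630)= 10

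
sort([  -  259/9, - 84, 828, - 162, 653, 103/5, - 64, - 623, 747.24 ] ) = [ - 623, - 162, - 84, - 64, - 259/9  ,  103/5, 653, 747.24, 828]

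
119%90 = 29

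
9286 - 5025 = 4261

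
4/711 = 4/711 = 0.01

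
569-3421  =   - 2852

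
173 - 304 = -131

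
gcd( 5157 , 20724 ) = 3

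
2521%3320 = 2521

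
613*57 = 34941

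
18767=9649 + 9118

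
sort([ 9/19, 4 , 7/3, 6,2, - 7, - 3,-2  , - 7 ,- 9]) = [ - 9, - 7, - 7,  -  3 , - 2,9/19,2,7/3,4 , 6]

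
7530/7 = 1075 + 5/7 = 1075.71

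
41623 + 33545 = 75168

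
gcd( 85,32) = 1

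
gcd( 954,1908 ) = 954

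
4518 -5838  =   - 1320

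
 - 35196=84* (-419) 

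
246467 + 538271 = 784738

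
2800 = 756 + 2044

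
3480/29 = 120 = 120.00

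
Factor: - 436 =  - 2^2*109^1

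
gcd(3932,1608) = 4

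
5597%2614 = 369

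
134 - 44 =90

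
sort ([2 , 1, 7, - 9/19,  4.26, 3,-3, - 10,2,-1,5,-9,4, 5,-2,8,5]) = [ - 10, - 9,  -  3,-2  , - 1, - 9/19, 1,2, 2,3, 4,4.26, 5,5,5, 7,8]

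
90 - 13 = 77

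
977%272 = 161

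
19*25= 475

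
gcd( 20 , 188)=4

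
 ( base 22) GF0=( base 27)b21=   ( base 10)8074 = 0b1111110001010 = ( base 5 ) 224244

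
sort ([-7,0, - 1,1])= [ - 7,-1,  0,1]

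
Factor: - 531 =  - 3^2*59^1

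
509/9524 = 509/9524 = 0.05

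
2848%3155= 2848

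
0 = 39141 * 0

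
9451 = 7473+1978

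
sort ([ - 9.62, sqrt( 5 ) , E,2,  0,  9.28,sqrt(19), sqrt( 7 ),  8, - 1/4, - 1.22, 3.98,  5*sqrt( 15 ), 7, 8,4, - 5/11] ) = [  -  9.62, - 1.22,-5/11, - 1/4,0,2,  sqrt(5),  sqrt( 7), E, 3.98, 4, sqrt( 19 ),7,  8, 8, 9.28,  5*sqrt( 15) ]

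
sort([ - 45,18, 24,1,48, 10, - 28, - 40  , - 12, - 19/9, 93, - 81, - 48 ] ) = [-81,-48,  -  45, - 40,-28, - 12, - 19/9, 1, 10,18, 24, 48 , 93]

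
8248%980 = 408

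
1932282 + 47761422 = 49693704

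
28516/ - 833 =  - 35 + 639/833 = -34.23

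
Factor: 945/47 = 3^3*5^1*7^1 *47^( - 1)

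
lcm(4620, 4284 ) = 235620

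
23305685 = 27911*835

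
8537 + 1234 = 9771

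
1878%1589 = 289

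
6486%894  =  228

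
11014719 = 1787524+9227195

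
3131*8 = 25048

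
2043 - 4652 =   -  2609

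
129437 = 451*287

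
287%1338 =287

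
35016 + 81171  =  116187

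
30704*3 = 92112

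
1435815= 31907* 45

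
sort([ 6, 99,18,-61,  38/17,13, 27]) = [  -  61,38/17,  6, 13 , 18 , 27 , 99]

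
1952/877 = 2+198/877 =2.23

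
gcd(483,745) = 1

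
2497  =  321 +2176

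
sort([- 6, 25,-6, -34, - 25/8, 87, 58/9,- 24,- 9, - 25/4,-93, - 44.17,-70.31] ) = [ - 93,-70.31, - 44.17, - 34,-24,  -  9,-25/4, - 6,  -  6, - 25/8, 58/9,25, 87 ] 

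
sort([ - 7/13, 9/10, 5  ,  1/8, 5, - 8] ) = [ - 8, - 7/13, 1/8, 9/10 , 5, 5 ] 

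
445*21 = 9345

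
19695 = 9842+9853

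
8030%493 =142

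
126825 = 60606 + 66219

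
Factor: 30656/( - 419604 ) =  - 16/219 =- 2^4*3^ ( - 1)*73^(  -  1 ) 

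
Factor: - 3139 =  - 43^1*73^1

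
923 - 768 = 155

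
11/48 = 11/48 =0.23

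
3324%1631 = 62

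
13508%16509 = 13508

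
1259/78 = 16+11/78 = 16.14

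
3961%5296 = 3961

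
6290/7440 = 629/744  =  0.85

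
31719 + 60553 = 92272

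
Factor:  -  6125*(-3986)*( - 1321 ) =-32251224250 = -2^1*5^3*7^2*1321^1*1993^1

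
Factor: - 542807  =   - 149^1*3643^1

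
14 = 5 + 9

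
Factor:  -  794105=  - 5^1*13^1*19^1*643^1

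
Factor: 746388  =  2^2*3^3 * 6911^1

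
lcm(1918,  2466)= 17262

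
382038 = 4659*82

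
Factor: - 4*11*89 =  - 2^2*11^1*89^1 = - 3916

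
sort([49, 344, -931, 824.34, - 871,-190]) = [ - 931, - 871,-190, 49,344,824.34]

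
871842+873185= 1745027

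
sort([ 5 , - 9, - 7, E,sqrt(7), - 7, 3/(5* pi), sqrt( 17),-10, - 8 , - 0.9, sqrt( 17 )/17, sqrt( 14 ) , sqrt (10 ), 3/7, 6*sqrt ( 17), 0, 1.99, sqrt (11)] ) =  [ - 10, - 9, -8, -7  , -7, - 0.9,0, 3/(5 * pi),sqrt(17 )/17, 3/7, 1.99,sqrt( 7) , E, sqrt ( 10 ), sqrt (11), sqrt( 14), sqrt(17), 5, 6*sqrt(17 ) ]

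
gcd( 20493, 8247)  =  3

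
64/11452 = 16/2863 = 0.01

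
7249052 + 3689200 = 10938252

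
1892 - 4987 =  - 3095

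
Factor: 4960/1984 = 2^(-1)*5^1 = 5/2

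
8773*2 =17546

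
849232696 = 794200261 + 55032435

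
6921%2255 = 156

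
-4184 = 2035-6219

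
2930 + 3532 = 6462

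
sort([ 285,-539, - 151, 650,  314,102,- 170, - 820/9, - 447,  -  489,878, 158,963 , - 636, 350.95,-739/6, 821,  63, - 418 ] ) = [-636, - 539,-489 , - 447,-418,-170,-151,-739/6,  -  820/9,63,102,158,285,314,  350.95,650,821,878,963]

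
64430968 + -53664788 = 10766180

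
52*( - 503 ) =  - 26156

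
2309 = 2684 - 375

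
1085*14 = 15190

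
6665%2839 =987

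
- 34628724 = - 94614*366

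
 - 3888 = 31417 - 35305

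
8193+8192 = 16385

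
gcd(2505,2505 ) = 2505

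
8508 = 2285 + 6223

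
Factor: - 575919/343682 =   -  801/478 = - 2^( - 1 ) * 3^2*89^1*239^(  -  1)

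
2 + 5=7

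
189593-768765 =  - 579172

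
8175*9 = 73575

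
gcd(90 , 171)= 9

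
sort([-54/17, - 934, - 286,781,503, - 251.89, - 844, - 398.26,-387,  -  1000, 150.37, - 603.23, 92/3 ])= [-1000,  -  934, - 844, - 603.23,-398.26, - 387 ,-286, - 251.89,-54/17,92/3,150.37,503,781]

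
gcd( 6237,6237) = 6237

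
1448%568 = 312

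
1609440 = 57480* 28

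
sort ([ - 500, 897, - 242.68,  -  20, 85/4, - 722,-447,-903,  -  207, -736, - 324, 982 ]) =[ - 903, - 736, - 722,-500, - 447, - 324,-242.68, - 207, - 20, 85/4, 897 , 982 ] 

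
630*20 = 12600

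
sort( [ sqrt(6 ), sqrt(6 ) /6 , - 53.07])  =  [ - 53.07,  sqrt(6 )/6, sqrt (6)]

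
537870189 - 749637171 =  -  211766982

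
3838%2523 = 1315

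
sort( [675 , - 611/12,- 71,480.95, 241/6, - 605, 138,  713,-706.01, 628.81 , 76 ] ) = [ - 706.01,-605,  -  71, - 611/12, 241/6 , 76,138,480.95,628.81,675,  713 ] 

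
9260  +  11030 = 20290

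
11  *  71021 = 781231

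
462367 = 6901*67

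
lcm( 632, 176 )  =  13904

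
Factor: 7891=13^1 *607^1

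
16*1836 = 29376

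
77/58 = 77/58 = 1.33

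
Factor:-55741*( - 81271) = 7^1 * 67^1*1213^1*7963^1 = 4530126811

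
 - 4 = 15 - 19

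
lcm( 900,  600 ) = 1800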